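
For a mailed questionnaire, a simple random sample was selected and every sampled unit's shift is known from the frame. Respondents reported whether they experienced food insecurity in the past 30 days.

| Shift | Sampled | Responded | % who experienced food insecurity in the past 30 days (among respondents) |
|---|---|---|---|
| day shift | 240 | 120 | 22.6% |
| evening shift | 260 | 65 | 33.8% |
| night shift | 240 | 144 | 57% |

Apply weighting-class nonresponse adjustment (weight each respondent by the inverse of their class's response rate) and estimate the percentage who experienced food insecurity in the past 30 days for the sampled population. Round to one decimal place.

Response rates by class: day shift 120/240 = 50%, evening shift 65/260 = 25%, night shift 144/240 = 60%.
Inverse-response-rate weighting restores each class to its sampled count, so class totals weight by n_sampled:
  day shift: 240 × 22.6 = 5424
  evening shift: 260 × 33.8 = 8788
  night shift: 240 × 57 = 13,680
Adjusted estimate = 27,892 / 740 = 37.6919 → 37.7%.

37.7%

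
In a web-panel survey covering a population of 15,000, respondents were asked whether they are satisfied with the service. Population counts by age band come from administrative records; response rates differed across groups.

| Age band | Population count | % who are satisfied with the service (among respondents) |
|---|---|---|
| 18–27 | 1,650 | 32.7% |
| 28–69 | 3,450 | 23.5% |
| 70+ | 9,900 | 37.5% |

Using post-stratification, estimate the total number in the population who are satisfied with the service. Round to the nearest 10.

Each cell contributes its population count × the respondent rate:
  18–27: 1,650 × 32.7% = 539.55
  28–69: 3,450 × 23.5% = 810.75
  70+: 9,900 × 37.5% = 3712.5
Estimated total = 5062.8 → 5,060.

5,060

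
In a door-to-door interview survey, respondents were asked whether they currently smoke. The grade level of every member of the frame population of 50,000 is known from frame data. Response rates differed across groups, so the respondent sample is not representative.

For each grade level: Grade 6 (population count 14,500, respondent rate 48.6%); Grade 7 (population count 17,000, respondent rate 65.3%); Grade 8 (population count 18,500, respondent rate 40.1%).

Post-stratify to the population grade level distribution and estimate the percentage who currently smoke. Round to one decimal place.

Weight each group's respondent value by its population share:
  Grade 6: (14,500/50,000) × 48.6 = 14.094
  Grade 7: (17,000/50,000) × 65.3 = 22.202
  Grade 8: (18,500/50,000) × 40.1 = 14.837
Post-stratified estimate = 51.133 → 51.1%.

51.1%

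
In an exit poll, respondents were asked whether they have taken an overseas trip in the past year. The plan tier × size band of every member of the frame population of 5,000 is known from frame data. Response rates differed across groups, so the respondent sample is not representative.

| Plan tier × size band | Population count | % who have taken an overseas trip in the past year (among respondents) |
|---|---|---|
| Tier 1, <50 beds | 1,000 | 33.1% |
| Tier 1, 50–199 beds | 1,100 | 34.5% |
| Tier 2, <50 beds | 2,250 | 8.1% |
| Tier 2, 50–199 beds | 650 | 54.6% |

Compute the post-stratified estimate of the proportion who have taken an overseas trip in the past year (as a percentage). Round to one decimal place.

25.0%

Reweight to the known plan tier × size band distribution:
  Tier 1, <50 beds: (1,000/5,000) × 33.1 = 6.62
  Tier 1, 50–199 beds: (1,100/5,000) × 34.5 = 7.59
  Tier 2, <50 beds: (2,250/5,000) × 8.1 = 3.645
  Tier 2, 50–199 beds: (650/5,000) × 54.6 = 7.098
Post-stratified estimate = 24.953 → 25.0%.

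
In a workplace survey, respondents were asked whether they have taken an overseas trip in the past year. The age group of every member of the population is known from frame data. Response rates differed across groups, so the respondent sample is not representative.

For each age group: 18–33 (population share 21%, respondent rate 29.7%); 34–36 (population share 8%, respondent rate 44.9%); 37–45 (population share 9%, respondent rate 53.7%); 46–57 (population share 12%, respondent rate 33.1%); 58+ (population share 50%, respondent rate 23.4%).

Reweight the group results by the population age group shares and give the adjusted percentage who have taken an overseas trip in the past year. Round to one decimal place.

Reweight to the known age group distribution:
  18–33: 0.21 × 29.7 = 6.237
  34–36: 0.08 × 44.9 = 3.592
  37–45: 0.09 × 53.7 = 4.833
  46–57: 0.12 × 33.1 = 3.972
  58+: 0.5 × 23.4 = 11.7
Post-stratified estimate = 30.334 → 30.3%.

30.3%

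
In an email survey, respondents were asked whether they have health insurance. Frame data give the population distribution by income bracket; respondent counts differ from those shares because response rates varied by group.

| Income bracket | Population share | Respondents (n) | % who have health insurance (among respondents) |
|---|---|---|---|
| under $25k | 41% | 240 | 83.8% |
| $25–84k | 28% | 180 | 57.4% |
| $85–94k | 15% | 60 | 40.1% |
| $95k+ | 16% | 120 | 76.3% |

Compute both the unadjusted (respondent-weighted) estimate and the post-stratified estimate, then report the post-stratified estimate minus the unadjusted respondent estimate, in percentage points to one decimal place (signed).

Unadjusted (pooled respondent) estimate weights by respondent counts:
  (240/600)×83.8 + (180/600)×57.4 + (60/600)×40.1 + (120/600)×76.3 = 70.01%
Post-stratifying to population shares instead:
  0.41×83.8 + 0.28×57.4 + 0.15×40.1 + 0.16×76.3 = 68.653%
Difference = 68.653 − 70.01 = -1.357 pp.

-1.4 percentage points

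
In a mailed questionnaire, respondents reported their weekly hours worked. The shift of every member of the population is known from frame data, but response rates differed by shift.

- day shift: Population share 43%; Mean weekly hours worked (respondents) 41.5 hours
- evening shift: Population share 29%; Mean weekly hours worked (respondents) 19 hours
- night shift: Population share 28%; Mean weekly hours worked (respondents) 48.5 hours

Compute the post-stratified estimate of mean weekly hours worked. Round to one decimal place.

Weight each group's respondent value by its population share:
  day shift: 0.43 × 41.5 = 17.845
  evening shift: 0.29 × 19 = 5.51
  night shift: 0.28 × 48.5 = 13.58
Post-stratified estimate = 36.935 → 36.9.

36.9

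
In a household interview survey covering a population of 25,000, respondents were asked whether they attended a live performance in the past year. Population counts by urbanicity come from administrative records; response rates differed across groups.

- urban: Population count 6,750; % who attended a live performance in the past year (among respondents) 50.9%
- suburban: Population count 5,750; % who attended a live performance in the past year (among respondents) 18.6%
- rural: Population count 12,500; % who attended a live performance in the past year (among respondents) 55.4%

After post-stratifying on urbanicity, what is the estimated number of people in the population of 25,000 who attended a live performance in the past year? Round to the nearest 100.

Estimated count per cell = population count × respondent percentage:
  urban: 6,750 × 50.9% = 3435.75
  suburban: 5,750 × 18.6% = 1069.5
  rural: 12,500 × 55.4% = 6925
Estimated total = 11430.2 → 11,400.

11,400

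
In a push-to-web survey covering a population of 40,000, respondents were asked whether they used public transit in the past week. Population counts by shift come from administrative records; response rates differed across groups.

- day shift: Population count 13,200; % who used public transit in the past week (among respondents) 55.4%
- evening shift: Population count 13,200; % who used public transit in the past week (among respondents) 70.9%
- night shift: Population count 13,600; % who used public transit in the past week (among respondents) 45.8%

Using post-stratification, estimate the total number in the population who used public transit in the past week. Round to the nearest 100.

22,900

Estimated count per cell = population count × respondent percentage:
  day shift: 13,200 × 55.4% = 7312.8
  evening shift: 13,200 × 70.9% = 9358.8
  night shift: 13,600 × 45.8% = 6228.8
Estimated total = 22900.4 → 22,900.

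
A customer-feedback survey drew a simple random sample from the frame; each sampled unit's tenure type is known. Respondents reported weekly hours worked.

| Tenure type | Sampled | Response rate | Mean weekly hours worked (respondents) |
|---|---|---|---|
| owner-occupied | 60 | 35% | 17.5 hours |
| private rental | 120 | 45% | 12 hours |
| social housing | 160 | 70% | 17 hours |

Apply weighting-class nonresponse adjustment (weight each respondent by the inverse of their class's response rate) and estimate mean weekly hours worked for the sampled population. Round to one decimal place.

Weighting each respondent by the inverse class response rate inflates each class back to its sampled size, so the class weight is n_sampled:
  owner-occupied: 60 × 17.5 = 1050
  private rental: 120 × 12 = 1440
  social housing: 160 × 17 = 2720
Adjusted estimate = 5210 / 340 = 15.3235 → 15.3.

15.3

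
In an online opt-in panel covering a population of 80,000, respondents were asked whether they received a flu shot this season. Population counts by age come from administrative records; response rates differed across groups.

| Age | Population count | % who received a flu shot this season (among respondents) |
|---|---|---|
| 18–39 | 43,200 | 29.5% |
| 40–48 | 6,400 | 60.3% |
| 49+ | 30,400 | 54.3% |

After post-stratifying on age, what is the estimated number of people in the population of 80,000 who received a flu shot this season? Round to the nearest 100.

33,100

Each cell contributes its population count × the respondent rate:
  18–39: 43,200 × 29.5% = 12,744
  40–48: 6,400 × 60.3% = 3859.2
  49+: 30,400 × 54.3% = 16507.2
Estimated total = 33110.4 → 33,100.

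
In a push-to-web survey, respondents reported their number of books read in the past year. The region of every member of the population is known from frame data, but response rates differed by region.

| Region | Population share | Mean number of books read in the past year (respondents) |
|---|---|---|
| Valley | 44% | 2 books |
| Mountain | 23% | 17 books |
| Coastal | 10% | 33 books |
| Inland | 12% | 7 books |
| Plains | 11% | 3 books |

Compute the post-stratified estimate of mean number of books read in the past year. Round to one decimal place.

9.3

Reweight to the known region distribution:
  Valley: 0.44 × 2 = 0.88
  Mountain: 0.23 × 17 = 3.91
  Coastal: 0.1 × 33 = 3.3
  Inland: 0.12 × 7 = 0.84
  Plains: 0.11 × 3 = 0.33
Post-stratified estimate = 9.26 → 9.3.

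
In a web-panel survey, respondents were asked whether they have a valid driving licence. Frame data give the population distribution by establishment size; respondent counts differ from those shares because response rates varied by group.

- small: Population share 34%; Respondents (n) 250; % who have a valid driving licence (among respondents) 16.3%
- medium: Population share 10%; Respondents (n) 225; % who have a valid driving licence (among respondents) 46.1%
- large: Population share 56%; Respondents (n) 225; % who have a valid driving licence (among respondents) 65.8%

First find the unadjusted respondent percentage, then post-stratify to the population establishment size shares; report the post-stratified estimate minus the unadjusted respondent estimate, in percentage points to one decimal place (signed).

+5.2 percentage points

Without adjustment, the pooled respondent share is:
  (250/700)×16.3 + (225/700)×46.1 + (225/700)×65.8 = 41.7893%
Reweighting by population establishment size shares:
  0.34×16.3 + 0.1×46.1 + 0.56×65.8 = 47%
Difference = 47 − 41.7893 = 5.2107 pp.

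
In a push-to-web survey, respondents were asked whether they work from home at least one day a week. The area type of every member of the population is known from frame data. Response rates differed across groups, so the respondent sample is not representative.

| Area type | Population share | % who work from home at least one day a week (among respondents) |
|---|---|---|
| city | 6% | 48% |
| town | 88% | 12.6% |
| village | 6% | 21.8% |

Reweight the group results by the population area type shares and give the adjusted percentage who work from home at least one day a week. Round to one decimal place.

15.3%

Each cell contributes population-share × respondent value:
  city: 0.06 × 48 = 2.88
  town: 0.88 × 12.6 = 11.088
  village: 0.06 × 21.8 = 1.308
Post-stratified estimate = 15.276 → 15.3%.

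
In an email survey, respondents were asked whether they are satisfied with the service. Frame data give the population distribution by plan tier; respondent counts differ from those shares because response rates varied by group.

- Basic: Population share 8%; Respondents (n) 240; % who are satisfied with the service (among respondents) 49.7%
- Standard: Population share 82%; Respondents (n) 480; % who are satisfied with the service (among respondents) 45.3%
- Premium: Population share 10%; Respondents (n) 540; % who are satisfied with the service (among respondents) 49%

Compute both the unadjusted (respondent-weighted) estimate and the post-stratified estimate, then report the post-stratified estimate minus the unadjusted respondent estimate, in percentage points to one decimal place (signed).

-1.7 percentage points

Unadjusted (pooled respondent) estimate weights by respondent counts:
  (240/1260)×49.7 + (480/1260)×45.3 + (540/1260)×49 = 47.7238%
Post-stratified estimate weights by population shares:
  0.08×49.7 + 0.82×45.3 + 0.1×49 = 46.022%
Difference = 46.022 − 47.7238 = -1.7018 pp.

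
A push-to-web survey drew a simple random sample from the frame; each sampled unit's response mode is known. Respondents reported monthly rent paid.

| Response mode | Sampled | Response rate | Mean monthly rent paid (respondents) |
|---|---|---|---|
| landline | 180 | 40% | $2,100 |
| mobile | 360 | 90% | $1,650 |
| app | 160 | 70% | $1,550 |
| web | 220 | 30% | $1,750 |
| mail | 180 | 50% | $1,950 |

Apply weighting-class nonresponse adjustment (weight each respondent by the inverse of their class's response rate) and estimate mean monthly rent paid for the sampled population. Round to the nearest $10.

Inverse-response-rate weighting restores each class to its sampled count, so class totals weight by n_sampled:
  landline: 180 × 2100 = 378,000
  mobile: 360 × 1650 = 594,000
  app: 160 × 1550 = 248,000
  web: 220 × 1750 = 385,000
  mail: 180 × 1950 = 351,000
Adjusted estimate = 1,956,000 / 1,100 = 1778.18 → $1,780.

$1,780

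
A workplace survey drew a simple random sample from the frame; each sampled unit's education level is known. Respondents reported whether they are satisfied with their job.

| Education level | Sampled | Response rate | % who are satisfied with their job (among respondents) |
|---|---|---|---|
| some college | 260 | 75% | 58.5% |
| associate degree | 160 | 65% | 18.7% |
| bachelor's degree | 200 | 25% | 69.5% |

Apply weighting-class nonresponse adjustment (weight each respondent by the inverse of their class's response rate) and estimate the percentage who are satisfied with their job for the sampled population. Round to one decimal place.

51.8%

Inverse-response-rate weighting restores each class to its sampled count, so class totals weight by n_sampled:
  some college: 260 × 58.5 = 15,210
  associate degree: 160 × 18.7 = 2992
  bachelor's degree: 200 × 69.5 = 13,900
Adjusted estimate = 32,102 / 620 = 51.7774 → 51.8%.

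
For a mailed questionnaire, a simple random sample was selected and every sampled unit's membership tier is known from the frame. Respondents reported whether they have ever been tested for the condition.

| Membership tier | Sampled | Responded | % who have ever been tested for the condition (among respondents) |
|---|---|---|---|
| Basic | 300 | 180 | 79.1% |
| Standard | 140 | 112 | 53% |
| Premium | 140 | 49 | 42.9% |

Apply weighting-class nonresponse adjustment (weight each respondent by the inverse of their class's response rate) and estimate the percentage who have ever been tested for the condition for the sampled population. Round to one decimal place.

64.1%

Class response rates: Basic 180/300 = 60%, Standard 112/140 = 80%, Premium 49/140 = 35%.
Each respondent's weight = sampled/responded in their class; summing within a class gives n_sampled, so:
  Basic: 300 × 79.1 = 23,730
  Standard: 140 × 53 = 7420
  Premium: 140 × 42.9 = 6006
Adjusted estimate = 37,156 / 580 = 64.0621 → 64.1%.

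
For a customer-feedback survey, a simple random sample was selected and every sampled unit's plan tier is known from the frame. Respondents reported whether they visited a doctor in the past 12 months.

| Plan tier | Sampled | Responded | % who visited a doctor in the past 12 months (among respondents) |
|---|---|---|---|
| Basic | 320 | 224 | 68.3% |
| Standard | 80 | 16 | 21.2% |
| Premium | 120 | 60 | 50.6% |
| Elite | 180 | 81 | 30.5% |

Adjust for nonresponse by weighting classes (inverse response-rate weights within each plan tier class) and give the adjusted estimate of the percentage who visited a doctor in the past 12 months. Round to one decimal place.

50.2%

Class response rates: Basic 224/320 = 70%, Standard 16/80 = 20%, Premium 60/120 = 50%, Elite 81/180 = 45%.
With weight = n_sampled/n_responded per class, the weighted class total is n_sampled:
  Basic: 320 × 68.3 = 21,856
  Standard: 80 × 21.2 = 1696
  Premium: 120 × 50.6 = 6072
  Elite: 180 × 30.5 = 5490
Adjusted estimate = 35,114 / 700 = 50.1629 → 50.2%.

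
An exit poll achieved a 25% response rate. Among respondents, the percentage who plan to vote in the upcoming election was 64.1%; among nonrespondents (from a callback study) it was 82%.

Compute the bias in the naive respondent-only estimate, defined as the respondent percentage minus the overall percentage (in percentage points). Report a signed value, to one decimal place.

Nonresponse fraction = 1 − 0.25 = 0.75.
Bias = (nonresponse fraction) × (respondent percentage − nonrespondent percentage)
     = 0.75 × (64.1 − 82) = 0.75 × -17.9 = -13.425.

-13.4 percentage points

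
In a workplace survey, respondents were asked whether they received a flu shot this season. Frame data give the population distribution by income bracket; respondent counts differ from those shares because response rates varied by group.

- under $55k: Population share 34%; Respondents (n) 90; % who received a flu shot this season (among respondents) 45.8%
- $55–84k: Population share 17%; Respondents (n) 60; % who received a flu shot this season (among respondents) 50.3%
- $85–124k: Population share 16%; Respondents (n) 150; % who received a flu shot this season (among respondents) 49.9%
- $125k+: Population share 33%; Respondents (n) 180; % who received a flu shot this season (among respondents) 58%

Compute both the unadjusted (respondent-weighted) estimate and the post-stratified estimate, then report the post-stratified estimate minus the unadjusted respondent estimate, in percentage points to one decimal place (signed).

Without adjustment, the pooled respondent share is:
  (90/480)×45.8 + (60/480)×50.3 + (150/480)×49.9 + (180/480)×58 = 52.2188%
Post-stratified estimate weights by population shares:
  0.34×45.8 + 0.17×50.3 + 0.16×49.9 + 0.33×58 = 51.247%
Difference = 51.247 − 52.2188 = -0.9718 pp.

-1.0 percentage points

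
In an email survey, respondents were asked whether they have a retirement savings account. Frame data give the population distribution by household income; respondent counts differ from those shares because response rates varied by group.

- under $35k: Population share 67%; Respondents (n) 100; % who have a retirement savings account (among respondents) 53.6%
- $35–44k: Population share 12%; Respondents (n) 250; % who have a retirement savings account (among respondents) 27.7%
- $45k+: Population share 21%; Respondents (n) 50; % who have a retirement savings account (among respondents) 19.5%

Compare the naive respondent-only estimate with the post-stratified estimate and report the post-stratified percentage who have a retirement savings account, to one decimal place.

Naive respondent-only estimate (weights = respondent counts):
  (100/400)×53.6 + (250/400)×27.7 + (50/400)×19.5 = 33.15%
Post-stratified estimate weights by population shares:
  0.67×53.6 + 0.12×27.7 + 0.21×19.5 = 43.331%

43.3%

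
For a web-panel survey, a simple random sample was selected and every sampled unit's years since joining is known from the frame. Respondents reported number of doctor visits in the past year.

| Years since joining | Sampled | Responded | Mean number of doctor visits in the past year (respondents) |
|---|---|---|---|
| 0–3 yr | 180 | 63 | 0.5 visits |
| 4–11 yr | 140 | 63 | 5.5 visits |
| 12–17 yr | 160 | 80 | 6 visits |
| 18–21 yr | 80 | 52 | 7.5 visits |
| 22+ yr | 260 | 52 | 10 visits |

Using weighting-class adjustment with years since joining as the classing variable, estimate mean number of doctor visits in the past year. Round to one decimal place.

6.1

Class response rates: 0–3 yr 63/180 = 35%, 4–11 yr 63/140 = 45%, 12–17 yr 80/160 = 50%, 18–21 yr 52/80 = 65%, 22+ yr 52/260 = 20%.
Weighting each respondent by the inverse class response rate inflates each class back to its sampled size, so the class weight is n_sampled:
  0–3 yr: 180 × 0.5 = 90
  4–11 yr: 140 × 5.5 = 770
  12–17 yr: 160 × 6 = 960
  18–21 yr: 80 × 7.5 = 600
  22+ yr: 260 × 10 = 2600
Adjusted estimate = 5020 / 820 = 6.12195 → 6.1.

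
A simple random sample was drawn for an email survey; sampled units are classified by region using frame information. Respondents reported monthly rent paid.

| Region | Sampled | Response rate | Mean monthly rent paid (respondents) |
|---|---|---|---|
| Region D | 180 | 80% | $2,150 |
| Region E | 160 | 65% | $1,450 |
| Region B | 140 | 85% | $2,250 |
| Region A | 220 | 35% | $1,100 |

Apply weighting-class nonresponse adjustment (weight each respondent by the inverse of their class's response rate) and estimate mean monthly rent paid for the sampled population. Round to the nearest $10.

$1,680

With weight = n_sampled/n_responded per class, the weighted class total is n_sampled:
  Region D: 180 × 2150 = 387,000
  Region E: 160 × 1450 = 232,000
  Region B: 140 × 2250 = 315,000
  Region A: 220 × 1100 = 242,000
Adjusted estimate = 1,176,000 / 700 = 1680 → $1,680.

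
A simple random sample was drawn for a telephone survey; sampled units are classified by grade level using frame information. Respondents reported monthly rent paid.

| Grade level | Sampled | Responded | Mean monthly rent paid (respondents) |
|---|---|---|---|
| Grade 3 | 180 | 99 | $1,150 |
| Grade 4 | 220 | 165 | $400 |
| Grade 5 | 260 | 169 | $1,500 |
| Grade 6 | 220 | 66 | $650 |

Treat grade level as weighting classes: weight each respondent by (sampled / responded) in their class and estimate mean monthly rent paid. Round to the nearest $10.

Class response rates: Grade 3 99/180 = 55%, Grade 4 165/220 = 75%, Grade 5 169/260 = 65%, Grade 6 66/220 = 30%.
Inverse-response-rate weighting restores each class to its sampled count, so class totals weight by n_sampled:
  Grade 3: 180 × 1150 = 207,000
  Grade 4: 220 × 400 = 88,000
  Grade 5: 260 × 1500 = 390,000
  Grade 6: 220 × 650 = 143,000
Adjusted estimate = 828,000 / 880 = 940.909 → $940.

$940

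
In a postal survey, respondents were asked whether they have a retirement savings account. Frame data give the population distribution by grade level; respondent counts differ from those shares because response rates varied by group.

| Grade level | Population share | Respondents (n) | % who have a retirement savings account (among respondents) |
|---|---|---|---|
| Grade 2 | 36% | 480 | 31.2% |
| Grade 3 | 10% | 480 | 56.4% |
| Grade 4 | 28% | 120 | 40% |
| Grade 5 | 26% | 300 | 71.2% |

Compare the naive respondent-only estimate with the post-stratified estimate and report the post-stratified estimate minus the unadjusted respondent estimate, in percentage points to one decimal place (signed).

Unadjusted (pooled respondent) estimate weights by respondent counts:
  (480/1380)×31.2 + (480/1380)×56.4 + (120/1380)×40 + (300/1380)×71.2 = 49.4261%
Post-stratifying to population shares instead:
  0.36×31.2 + 0.1×56.4 + 0.28×40 + 0.26×71.2 = 46.584%
Difference = 46.584 − 49.4261 = -2.8421 pp.

-2.8 percentage points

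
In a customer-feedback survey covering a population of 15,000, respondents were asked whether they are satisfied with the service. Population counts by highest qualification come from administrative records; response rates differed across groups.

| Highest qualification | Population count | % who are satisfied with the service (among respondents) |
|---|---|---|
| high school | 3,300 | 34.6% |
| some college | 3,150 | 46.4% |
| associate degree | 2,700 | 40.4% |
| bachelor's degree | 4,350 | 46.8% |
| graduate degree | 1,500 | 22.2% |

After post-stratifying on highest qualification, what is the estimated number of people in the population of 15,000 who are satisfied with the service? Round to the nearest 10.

6,060

Each cell contributes its population count × the respondent rate:
  high school: 3,300 × 34.6% = 1141.8
  some college: 3,150 × 46.4% = 1461.6
  associate degree: 2,700 × 40.4% = 1090.8
  bachelor's degree: 4,350 × 46.8% = 2035.8
  graduate degree: 1,500 × 22.2% = 333
Estimated total = 6063 → 6,060.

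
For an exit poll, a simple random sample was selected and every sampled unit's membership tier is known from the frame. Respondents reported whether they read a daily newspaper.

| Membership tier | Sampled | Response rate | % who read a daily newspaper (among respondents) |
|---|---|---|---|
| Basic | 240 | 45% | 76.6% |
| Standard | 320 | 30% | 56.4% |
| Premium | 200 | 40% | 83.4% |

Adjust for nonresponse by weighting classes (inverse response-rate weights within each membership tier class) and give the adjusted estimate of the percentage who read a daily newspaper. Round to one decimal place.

Inverse-response-rate weighting restores each class to its sampled count, so class totals weight by n_sampled:
  Basic: 240 × 76.6 = 18,384
  Standard: 320 × 56.4 = 18,048
  Premium: 200 × 83.4 = 16,680
Adjusted estimate = 53,112 / 760 = 69.8842 → 69.9%.

69.9%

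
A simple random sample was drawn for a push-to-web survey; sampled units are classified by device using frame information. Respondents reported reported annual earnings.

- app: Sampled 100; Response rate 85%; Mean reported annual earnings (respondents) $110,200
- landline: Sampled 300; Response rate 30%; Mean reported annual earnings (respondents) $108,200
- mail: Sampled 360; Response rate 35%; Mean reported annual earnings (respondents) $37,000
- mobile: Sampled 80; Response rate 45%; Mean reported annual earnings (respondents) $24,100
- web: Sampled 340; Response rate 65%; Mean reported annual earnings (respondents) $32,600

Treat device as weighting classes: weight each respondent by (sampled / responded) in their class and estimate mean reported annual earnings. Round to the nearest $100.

Inverse-response-rate weighting restores each class to its sampled count, so class totals weight by n_sampled:
  app: 100 × 110,200 = 11,020,000
  landline: 300 × 108,200 = 32,460,000
  mail: 360 × 37,000 = 13,320,000
  mobile: 80 × 24,100 = 1,928,000
  web: 340 × 32,600 = 11,084,000
Adjusted estimate = 69,812,000 / 1,180 = 59162.7 → $59,200.

$59,200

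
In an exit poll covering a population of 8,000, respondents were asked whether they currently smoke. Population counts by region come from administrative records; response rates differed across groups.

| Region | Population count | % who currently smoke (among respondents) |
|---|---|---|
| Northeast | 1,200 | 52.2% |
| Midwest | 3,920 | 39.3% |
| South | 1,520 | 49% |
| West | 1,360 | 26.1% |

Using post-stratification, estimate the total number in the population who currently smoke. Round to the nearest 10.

3,270

Each cell contributes its population count × the respondent rate:
  Northeast: 1,200 × 52.2% = 626.4
  Midwest: 3,920 × 39.3% = 1540.56
  South: 1,520 × 49% = 744.8
  West: 1,360 × 26.1% = 354.96
Estimated total = 3266.72 → 3,270.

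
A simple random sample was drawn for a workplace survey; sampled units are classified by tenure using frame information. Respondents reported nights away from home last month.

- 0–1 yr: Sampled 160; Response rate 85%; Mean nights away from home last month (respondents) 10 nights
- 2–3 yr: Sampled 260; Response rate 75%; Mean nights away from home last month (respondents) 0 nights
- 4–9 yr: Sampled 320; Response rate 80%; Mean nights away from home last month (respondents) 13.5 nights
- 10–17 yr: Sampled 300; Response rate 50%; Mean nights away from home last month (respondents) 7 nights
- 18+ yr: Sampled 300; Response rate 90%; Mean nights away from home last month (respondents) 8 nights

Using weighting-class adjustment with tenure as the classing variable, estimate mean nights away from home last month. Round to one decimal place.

7.8

Inverse-response-rate weighting restores each class to its sampled count, so class totals weight by n_sampled:
  0–1 yr: 160 × 10 = 1600
  2–3 yr: 260 × 0 = 0
  4–9 yr: 320 × 13.5 = 4320
  10–17 yr: 300 × 7 = 2100
  18+ yr: 300 × 8 = 2400
Adjusted estimate = 10,420 / 1,340 = 7.77612 → 7.8.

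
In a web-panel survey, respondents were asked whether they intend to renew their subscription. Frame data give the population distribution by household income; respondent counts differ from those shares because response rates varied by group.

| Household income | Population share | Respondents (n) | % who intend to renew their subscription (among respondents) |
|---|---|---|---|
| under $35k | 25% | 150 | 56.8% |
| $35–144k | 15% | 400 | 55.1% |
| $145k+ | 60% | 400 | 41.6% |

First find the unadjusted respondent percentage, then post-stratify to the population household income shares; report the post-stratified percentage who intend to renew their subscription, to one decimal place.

47.4%

Without adjustment, the pooled respondent share is:
  (150/950)×56.8 + (400/950)×55.1 + (400/950)×41.6 = 49.6842%
Post-stratified estimate weights by population shares:
  0.25×56.8 + 0.15×55.1 + 0.6×41.6 = 47.425%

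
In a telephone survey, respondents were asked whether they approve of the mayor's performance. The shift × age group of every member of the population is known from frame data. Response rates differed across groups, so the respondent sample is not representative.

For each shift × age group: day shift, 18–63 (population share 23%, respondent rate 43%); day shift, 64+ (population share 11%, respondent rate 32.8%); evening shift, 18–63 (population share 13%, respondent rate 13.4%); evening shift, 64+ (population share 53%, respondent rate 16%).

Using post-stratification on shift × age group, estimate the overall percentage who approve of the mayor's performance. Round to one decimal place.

23.7%

Weight each group's respondent value by its population share:
  day shift, 18–63: 0.23 × 43 = 9.89
  day shift, 64+: 0.11 × 32.8 = 3.608
  evening shift, 18–63: 0.13 × 13.4 = 1.742
  evening shift, 64+: 0.53 × 16 = 8.48
Post-stratified estimate = 23.72 → 23.7%.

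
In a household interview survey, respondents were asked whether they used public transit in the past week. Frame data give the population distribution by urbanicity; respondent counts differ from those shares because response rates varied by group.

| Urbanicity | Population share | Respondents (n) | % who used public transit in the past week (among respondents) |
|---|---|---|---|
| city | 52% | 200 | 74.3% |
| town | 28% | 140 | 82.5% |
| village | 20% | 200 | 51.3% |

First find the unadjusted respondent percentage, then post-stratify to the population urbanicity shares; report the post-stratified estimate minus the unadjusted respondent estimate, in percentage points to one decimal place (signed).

+4.1 percentage points

Unadjusted (pooled respondent) estimate weights by respondent counts:
  (200/540)×74.3 + (140/540)×82.5 + (200/540)×51.3 = 67.9074%
Post-stratified estimate weights by population shares:
  0.52×74.3 + 0.28×82.5 + 0.2×51.3 = 71.996%
Difference = 71.996 − 67.9074 = 4.0886 pp.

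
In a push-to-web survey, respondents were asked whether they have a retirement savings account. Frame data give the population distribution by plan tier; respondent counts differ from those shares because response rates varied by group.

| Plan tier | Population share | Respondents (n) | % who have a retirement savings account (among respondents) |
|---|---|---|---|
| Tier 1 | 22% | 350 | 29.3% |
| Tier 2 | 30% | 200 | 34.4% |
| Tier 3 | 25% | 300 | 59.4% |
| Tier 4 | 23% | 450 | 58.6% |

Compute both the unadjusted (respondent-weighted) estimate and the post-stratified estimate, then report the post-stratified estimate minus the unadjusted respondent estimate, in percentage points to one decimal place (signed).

-2.1 percentage points

Without adjustment, the pooled respondent share is:
  (350/1300)×29.3 + (200/1300)×34.4 + (300/1300)×59.4 + (450/1300)×58.6 = 47.1731%
Reweighting by population plan tier shares:
  0.22×29.3 + 0.3×34.4 + 0.25×59.4 + 0.23×58.6 = 45.094%
Difference = 45.094 − 47.1731 = -2.0791 pp.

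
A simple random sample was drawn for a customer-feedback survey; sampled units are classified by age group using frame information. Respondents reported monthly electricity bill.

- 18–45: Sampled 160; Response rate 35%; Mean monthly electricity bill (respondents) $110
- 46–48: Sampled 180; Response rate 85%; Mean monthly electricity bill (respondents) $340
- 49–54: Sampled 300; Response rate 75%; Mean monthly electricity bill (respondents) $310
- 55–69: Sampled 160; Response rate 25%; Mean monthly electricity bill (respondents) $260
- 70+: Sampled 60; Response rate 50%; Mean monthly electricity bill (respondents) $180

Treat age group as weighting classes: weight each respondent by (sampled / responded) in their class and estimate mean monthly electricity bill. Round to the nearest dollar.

Each respondent's weight = sampled/responded in their class; summing within a class gives n_sampled, so:
  18–45: 160 × 110 = 17,600
  46–48: 180 × 340 = 61,200
  49–54: 300 × 310 = 93,000
  55–69: 160 × 260 = 41,600
  70+: 60 × 180 = 10,800
Adjusted estimate = 224,200 / 860 = 260.698 → $261.

$261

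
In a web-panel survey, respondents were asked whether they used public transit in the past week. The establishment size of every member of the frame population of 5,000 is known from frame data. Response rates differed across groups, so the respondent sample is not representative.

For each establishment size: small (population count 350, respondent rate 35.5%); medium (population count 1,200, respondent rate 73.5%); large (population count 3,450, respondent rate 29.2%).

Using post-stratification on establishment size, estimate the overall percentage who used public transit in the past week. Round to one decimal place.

Weight each group's respondent value by its population share:
  small: (350/5,000) × 35.5 = 2.485
  medium: (1,200/5,000) × 73.5 = 17.64
  large: (3,450/5,000) × 29.2 = 20.148
Post-stratified estimate = 40.273 → 40.3%.

40.3%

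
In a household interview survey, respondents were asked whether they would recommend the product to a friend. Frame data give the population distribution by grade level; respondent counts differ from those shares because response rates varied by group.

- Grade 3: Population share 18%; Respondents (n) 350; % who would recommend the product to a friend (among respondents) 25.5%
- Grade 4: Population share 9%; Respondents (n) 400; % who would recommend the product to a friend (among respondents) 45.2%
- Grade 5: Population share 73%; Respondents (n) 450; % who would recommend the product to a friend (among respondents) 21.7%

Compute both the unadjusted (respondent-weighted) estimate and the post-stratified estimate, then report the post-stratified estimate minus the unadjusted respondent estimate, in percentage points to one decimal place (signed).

Without adjustment, the pooled respondent share is:
  (350/1200)×25.5 + (400/1200)×45.2 + (450/1200)×21.7 = 30.6417%
Post-stratified estimate weights by population shares:
  0.18×25.5 + 0.09×45.2 + 0.73×21.7 = 24.499%
Difference = 24.499 − 30.6417 = -6.1427 pp.

-6.1 percentage points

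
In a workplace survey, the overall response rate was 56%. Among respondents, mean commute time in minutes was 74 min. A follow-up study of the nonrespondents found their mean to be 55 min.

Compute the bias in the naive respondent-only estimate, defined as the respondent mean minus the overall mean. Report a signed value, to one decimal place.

+8.4

Nonresponse fraction = 1 − 0.56 = 0.44.
Bias = (nonresponse fraction) × (respondent mean − nonrespondent mean)
     = 0.44 × (74 − 55) = 0.44 × 19 = 8.36.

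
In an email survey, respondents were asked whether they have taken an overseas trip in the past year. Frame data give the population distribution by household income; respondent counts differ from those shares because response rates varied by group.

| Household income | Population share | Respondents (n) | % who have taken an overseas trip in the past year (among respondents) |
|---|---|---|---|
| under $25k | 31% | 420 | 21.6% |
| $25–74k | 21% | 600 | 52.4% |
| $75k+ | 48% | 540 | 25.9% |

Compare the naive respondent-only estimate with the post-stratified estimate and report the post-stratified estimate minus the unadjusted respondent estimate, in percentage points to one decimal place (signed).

Unadjusted (pooled respondent) estimate weights by respondent counts:
  (420/1560)×21.6 + (600/1560)×52.4 + (540/1560)×25.9 = 34.9346%
Post-stratified estimate weights by population shares:
  0.31×21.6 + 0.21×52.4 + 0.48×25.9 = 30.132%
Difference = 30.132 − 34.9346 = -4.8026 pp.

-4.8 percentage points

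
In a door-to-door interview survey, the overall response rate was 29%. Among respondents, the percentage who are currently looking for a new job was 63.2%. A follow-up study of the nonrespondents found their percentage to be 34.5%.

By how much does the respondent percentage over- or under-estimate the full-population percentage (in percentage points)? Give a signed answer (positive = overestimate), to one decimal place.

+20.4 percentage points

Nonresponse fraction = 1 − 0.29 = 0.71.
Bias = (nonresponse fraction) × (respondent percentage − nonrespondent percentage)
     = 0.71 × (63.2 − 34.5) = 0.71 × 28.7 = 20.377.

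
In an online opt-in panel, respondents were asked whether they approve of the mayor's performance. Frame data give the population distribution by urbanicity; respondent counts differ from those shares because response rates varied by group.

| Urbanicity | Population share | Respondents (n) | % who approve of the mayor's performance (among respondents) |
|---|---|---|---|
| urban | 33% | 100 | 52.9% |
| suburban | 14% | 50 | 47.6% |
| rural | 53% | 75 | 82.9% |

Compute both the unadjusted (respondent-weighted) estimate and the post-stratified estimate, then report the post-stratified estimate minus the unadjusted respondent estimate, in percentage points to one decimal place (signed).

Unadjusted (pooled respondent) estimate weights by respondent counts:
  (100/225)×52.9 + (50/225)×47.6 + (75/225)×82.9 = 61.7222%
Reweighting by population urbanicity shares:
  0.33×52.9 + 0.14×47.6 + 0.53×82.9 = 68.058%
Difference = 68.058 − 61.7222 = 6.3358 pp.

+6.3 percentage points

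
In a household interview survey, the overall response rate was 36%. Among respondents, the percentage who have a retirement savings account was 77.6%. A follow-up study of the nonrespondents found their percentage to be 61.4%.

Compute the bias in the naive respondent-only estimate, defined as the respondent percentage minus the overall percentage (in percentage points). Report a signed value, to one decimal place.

+10.4 percentage points

Nonresponse fraction = 1 − 0.36 = 0.64.
Bias = (nonresponse fraction) × (respondent percentage − nonrespondent percentage)
     = 0.64 × (77.6 − 61.4) = 0.64 × 16.2 = 10.368.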